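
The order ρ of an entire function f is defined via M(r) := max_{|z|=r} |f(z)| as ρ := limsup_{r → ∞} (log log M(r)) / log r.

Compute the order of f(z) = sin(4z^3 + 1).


Write sin(w) = (e^{iw} ± e^{−iw})/(2 or 2i), so |sin(w)| ≤ e^{|w|}. With w = 4z^3 + 1, |w| ≤ 4r^3 + 1 on |z|=r, giving M(r) ≤ e^{4r^3 + 1} and ρ ≤ 3. For the lower bound, choose z on |z|=r with 4z^3 purely imaginary of modulus 4r^3; then |sin(4z^3 + 1)| grows like e^{4r^3}/2, so ρ ≥ 3. Hence ρ = 3.
Therefore ρ = 3.

Order ρ = 3.


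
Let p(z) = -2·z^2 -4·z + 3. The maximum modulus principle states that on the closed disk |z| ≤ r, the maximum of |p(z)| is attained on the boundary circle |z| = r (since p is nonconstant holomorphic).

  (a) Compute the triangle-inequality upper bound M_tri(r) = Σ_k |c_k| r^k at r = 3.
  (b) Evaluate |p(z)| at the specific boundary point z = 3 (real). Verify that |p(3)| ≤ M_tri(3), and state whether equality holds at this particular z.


Coefficients: c_0 = 3, c_1 = -4, c_2 = -2. Radius r = 3.
Part (a). Triangle bound: M_tri(r) = Σ_k |c_k| r^k
  = |3|·3^0 + |-4|·3^1 + |-2|·3^2
  = 3 + 12 + 18 = 33.
This bounds M(r) := max_{|z|=r} |p(z)| from above; equality holds iff all terms c_k z^k can be made to align in phase at a single z on |z|=r.
Part (b). At z = 3 (real, on the circle |z| = r):
  p(3) = (3)·3^0 + (-4)·3^1 + (-2)·3^2 = -27.
  |p(3)| = 27.
Check: |p(3)| = 27 ≤ 33 = M_tri(3). ✓ Equality does not hold at z = 3 (the coefficients have mixed signs, so the terms do not all align in phase there).

M_tri(3) = 33; |p(3)| = 27; equality at z=3: no.


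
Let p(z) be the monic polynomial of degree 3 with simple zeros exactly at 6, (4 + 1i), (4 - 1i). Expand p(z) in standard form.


The polynomial is p(z) = ∏_{α ∈ S} (z − α), where S = {6, (4 + 1i), (4 - 1i)}.
Expanding the product yields: p(z) = z^3 -14·z^2 + 65·z -102.
Note conjugate pairs combine to real quadratics: (z − (4+1i))(z − (4−1i)) = z² − 8z + 17.
The resulting polynomial has degree 3 and real coefficients as required.

p(z) = z^3 -14·z^2 + 65·z -102.


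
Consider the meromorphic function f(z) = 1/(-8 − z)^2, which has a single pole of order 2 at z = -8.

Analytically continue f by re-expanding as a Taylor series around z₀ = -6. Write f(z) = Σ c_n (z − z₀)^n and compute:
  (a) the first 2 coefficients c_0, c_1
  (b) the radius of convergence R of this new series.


Let w = z − z₀, so z = z₀ + w.
Then -8 − z = -8 − (z₀ + w) = (-8 − z₀) − w = -2 − w.
f(z) = 1/(-2 − w)^2 = (1/(-2)^2) · (1 − w/(-2))^{−2}.
By the binomial series (1−u)^{−2} = Σ_{n≥0} C(n+1, 1) u^n for |u|<1, with u = w/(-2):
  c_n = C(n+1, 1) / (-2)^(n+2).
  c_0 = 1/(-2)^2 = 1/4.
  c_1 = 2/(-2)^3 = -1/4.
The series is valid for |w/d| < 1, i.e. |z − z₀| < |d|.
Radius of convergence: R = |-8 − z₀| = |-2| = 2 (distance from z₀ to the singularity z = -8).

c_0 = 1/4, c_1 = -1/4; R = 2.


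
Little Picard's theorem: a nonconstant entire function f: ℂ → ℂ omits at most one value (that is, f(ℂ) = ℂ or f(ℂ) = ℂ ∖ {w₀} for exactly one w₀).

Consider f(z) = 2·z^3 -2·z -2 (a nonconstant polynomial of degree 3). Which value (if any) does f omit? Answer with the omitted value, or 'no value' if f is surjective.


Little Picard bounds the complement of f(ℂ) to at most one point.
For every w ∈ ℂ, the equation p(z) − w = 0 is a nonconstant polynomial in z and hence has at least one root by the fundamental theorem of algebra. So p is surjective onto ℂ, omitting no value.

Omitted value: no value.


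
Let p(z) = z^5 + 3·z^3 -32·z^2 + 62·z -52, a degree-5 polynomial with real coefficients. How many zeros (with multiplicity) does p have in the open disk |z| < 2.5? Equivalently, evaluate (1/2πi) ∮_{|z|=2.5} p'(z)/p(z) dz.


The zeros of p are: 2, (1 + 1i), (1 - 1i), (-2 + 3i), (-2 - 3i).
Their magnitudes are: 2, 1.414, 1.414, 3.606, 3.606.
Zeros with |z| < R = 2.5: 2, (1 + 1i), (1 - 1i).
Count = 3.
By the argument principle, (1/2πi) ∮_{|z|=R} p'(z)/p(z) dz equals exactly this count.

Number of zeros inside |z| < 2.5: 3.


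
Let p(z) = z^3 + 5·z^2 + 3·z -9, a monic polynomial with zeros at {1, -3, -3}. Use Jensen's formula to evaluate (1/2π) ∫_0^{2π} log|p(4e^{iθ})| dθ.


Zeros: -3, -3, 1; r = 4.
Inside |z| < r: -3, -3, 1. Outside (|z| ≥ r): ∅.
p(0) = -9, so log|p(0)| = log(9) = 2.1972.
Apply Jensen: I(r) = log|p(0)| + Σ_k log(r/|z_k|), summed over zeros inside |z| < r.
  log(r/|z_k|) for z_k = 1: log(4/1) = 1.3863
  log(r/|z_k|) for z_k = -3: log(4/3) = 0.2877
  log(r/|z_k|) for z_k = -3: log(4/3) = 0.2877
Sum over inside zeros: 1.9617.
I(r) = log|p(0)| + (inside sum) = 2.1972 + 1.9617 = 4.1589.
Closed form (all zeros inside, monic): I(r) = n·log(r) = 3·log(4) = 4.1589. ✓

I(r) ≈ 4.1589.


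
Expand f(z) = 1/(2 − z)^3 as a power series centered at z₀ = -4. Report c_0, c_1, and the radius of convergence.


Let w = z − z₀, so z = z₀ + w.
Then 2 − z = 2 − (z₀ + w) = (2 − z₀) − w = 6 − w.
f(z) = 1/(6 − w)^3 = (1/(6)^3) · (1 − w/(6))^{−3}.
By the binomial series (1−u)^{−3} = Σ_{n≥0} C(n+2, 2) u^n for |u|<1, with u = w/(6):
  c_n = C(n+2, 2) / (6)^(n+3).
  c_0 = 1/(6)^3 = 1/216.
  c_1 = 3/(6)^4 = 1/432.
The series is valid for |w/d| < 1, i.e. |z − z₀| < |d|.
Radius of convergence: R = |2 − z₀| = |6| = 6 (distance from z₀ to the singularity z = 2).

c_0 = 1/216, c_1 = 1/432; R = 6.


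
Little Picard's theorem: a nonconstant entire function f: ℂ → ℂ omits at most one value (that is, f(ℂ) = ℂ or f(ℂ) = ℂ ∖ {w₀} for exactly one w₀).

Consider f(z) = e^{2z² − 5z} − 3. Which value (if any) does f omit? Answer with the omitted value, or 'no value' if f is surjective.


Little Picard bounds the complement of f(ℂ) to at most one point.
The exponent g(z) = 2z² − 5z is a nonconstant polynomial, hence surjective onto ℂ. So e^{g(z)} takes every value in {e^w : w ∈ ℂ} = ℂ ∖ {0}. Adding -3 shifts the range to ℂ ∖ {-3}. f omits exactly -3.

Omitted value: -3.


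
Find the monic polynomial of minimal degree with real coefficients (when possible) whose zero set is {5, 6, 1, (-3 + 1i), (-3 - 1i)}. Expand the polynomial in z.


The polynomial is p(z) = ∏_{α ∈ S} (z − α), where S = {5, 6, 1, (-3 + 1i), (-3 - 1i)}.
Expanding the product yields: p(z) = z^5 -6·z^4 -21·z^3 + 96·z^2 + 230·z -300.
Note conjugate pairs combine to real quadratics: (z − (-3+1i))(z − (-3−1i)) = z² + 6z + 10.
The resulting polynomial has degree 5 and real coefficients as required.

p(z) = z^5 -6·z^4 -21·z^3 + 96·z^2 + 230·z -300.


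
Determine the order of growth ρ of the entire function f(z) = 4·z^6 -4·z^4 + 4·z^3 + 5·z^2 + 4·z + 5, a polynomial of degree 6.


|f(z)| ≤ Σ|c_k|·r^k = O(r^6) as r → ∞. Polynomial growth is O(e^{r^ε}) for every ε > 0 (since r^6/e^{r^ε} → 0), so ρ ≤ ε for all ε > 0, i.e. ρ = 0. Every nonconstant polynomial has order 0.
Therefore ρ = 0.

Order ρ = 0.


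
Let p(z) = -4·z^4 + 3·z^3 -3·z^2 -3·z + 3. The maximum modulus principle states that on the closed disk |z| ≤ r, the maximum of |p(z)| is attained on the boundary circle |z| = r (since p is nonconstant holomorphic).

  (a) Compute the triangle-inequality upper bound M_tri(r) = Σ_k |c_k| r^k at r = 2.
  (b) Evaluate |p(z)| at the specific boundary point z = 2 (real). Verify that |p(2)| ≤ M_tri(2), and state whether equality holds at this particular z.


Coefficients: c_0 = 3, c_1 = -3, c_2 = -3, c_3 = 3, c_4 = -4. Radius r = 2.
Part (a). Triangle bound: M_tri(r) = Σ_k |c_k| r^k
  = |3|·2^0 + |-3|·2^1 + |-3|·2^2 + |3|·2^3 + |-4|·2^4
  = 3 + 6 + 12 + 24 + 64 = 109.
This bounds M(r) := max_{|z|=r} |p(z)| from above; equality holds iff all terms c_k z^k can be made to align in phase at a single z on |z|=r.
Part (b). At z = 2 (real, on the circle |z| = r):
  p(2) = (3)·2^0 + (-3)·2^1 + (-3)·2^2 + (3)·2^3 + (-4)·2^4 = -55.
  |p(2)| = 55.
Check: |p(2)| = 55 ≤ 109 = M_tri(2). ✓ Equality does not hold at z = 2 (the coefficients have mixed signs, so the terms do not all align in phase there).

M_tri(2) = 109; |p(2)| = 55; equality at z=2: no.


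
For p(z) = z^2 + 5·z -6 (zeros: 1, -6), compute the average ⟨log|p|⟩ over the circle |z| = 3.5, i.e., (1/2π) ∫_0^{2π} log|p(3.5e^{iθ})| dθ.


Zeros: -6, 1; r = 3.5.
Inside |z| < r: 1. Outside (|z| ≥ r): -6.
p(0) = -6, so log|p(0)| = log(6) = 1.7918.
Apply Jensen: I(r) = log|p(0)| + Σ_k log(r/|z_k|), summed over zeros inside |z| < r.
  log(r/|z_k|) for z_k = 1: log(3.5/1) = 1.2528
  Outside zeros (-6) contribute nothing to the Jensen sum.
Sum over inside zeros: 1.2528.
I(r) = log|p(0)| + (inside sum) = 1.7918 + 1.2528 = 3.0445.
Note: since some zeros are outside |z| ≤ r, the simplified n·log(r) form does NOT apply — only the inside zeros contribute.

I(r) ≈ 3.0445.


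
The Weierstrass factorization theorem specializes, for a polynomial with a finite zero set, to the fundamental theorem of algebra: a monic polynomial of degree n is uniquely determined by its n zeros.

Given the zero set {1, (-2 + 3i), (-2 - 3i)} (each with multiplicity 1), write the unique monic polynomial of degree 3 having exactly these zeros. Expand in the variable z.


The polynomial is p(z) = ∏_{α ∈ S} (z − α), where S = {1, (-2 + 3i), (-2 - 3i)}.
Expanding the product yields: p(z) = z^3 + 3·z^2 + 9·z -13.
Note conjugate pairs combine to real quadratics: (z − (-2+3i))(z − (-2−3i)) = z² + 4z + 13.
The resulting polynomial has degree 3 and real coefficients as required.

p(z) = z^3 + 3·z^2 + 9·z -13.


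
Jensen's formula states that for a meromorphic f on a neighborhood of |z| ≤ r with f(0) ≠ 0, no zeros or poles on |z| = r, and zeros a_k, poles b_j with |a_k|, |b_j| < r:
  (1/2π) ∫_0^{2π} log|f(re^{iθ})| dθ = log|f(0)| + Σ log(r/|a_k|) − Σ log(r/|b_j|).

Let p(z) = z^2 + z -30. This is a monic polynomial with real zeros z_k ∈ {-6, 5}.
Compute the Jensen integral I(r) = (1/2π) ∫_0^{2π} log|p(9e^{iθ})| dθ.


Zeros: -6, 5; r = 9.
Inside |z| < r: -6, 5. Outside (|z| ≥ r): ∅.
p(0) = -30, so log|p(0)| = log(30) = 3.4012.
Apply Jensen: I(r) = log|p(0)| + Σ_k log(r/|z_k|), summed over zeros inside |z| < r.
  log(r/|z_k|) for z_k = -6: log(9/6) = 0.4055
  log(r/|z_k|) for z_k = 5: log(9/5) = 0.5878
Sum over inside zeros: 0.9933.
I(r) = log|p(0)| + (inside sum) = 3.4012 + 0.9933 = 4.3944.
Closed form (all zeros inside, monic): I(r) = n·log(r) = 2·log(9) = 4.3944. ✓

I(r) ≈ 4.3944.


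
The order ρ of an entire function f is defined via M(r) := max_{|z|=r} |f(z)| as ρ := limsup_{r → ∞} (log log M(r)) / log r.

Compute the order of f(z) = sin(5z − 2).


sin(w) is a linear combination of e^{iw} and e^{−iw} (or e^w, e^{−w} in the hyperbolic case), so |sin(w)| ≤ e^{|w|}. With w = 5z − 2, |w| ≤ 5|z| + 2 = 5r + 2 on |z| = r, giving M(r) ≤ e^{5r + 2}, so ρ ≤ 1. On a suitable ray (z = it for sin/cos; z = t for sinh/cosh, t real → ∞), |sin(5z − 2)| grows like e^{5|t|}/2, so ρ ≥ 1. Hence ρ = 1.
Therefore ρ = 1.

Order ρ = 1.


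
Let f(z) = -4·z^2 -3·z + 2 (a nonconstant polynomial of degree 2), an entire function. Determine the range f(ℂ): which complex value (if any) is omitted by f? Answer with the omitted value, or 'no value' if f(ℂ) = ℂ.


Little Picard bounds the complement of f(ℂ) to at most one point.
For every w ∈ ℂ, the equation p(z) − w = 0 is a nonconstant polynomial in z and hence has at least one root by the fundamental theorem of algebra. So p is surjective onto ℂ, omitting no value.

Omitted value: no value.


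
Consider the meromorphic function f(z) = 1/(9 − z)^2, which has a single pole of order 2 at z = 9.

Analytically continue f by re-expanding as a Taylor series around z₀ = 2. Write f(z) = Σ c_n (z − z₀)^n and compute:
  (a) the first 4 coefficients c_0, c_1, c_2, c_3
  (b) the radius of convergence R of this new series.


Let w = z − z₀, so z = z₀ + w.
Then 9 − z = 9 − (z₀ + w) = (9 − z₀) − w = 7 − w.
f(z) = 1/(7 − w)^2 = (1/(7)^2) · (1 − w/(7))^{−2}.
By the binomial series (1−u)^{−2} = Σ_{n≥0} C(n+1, 1) u^n for |u|<1, with u = w/(7):
  c_n = C(n+1, 1) / (7)^(n+2).
  c_0 = 1/(7)^2 = 1/49.
  c_1 = 2/(7)^3 = 2/343.
  c_2 = 3/(7)^4 = 3/2401.
  c_3 = 4/(7)^5 = 4/16807.
The series is valid for |w/d| < 1, i.e. |z − z₀| < |d|.
Radius of convergence: R = |9 − z₀| = |7| = 7 (distance from z₀ to the singularity z = 9).

c_0 = 1/49, c_1 = 2/343, c_2 = 3/2401, c_3 = 4/16807; R = 7.


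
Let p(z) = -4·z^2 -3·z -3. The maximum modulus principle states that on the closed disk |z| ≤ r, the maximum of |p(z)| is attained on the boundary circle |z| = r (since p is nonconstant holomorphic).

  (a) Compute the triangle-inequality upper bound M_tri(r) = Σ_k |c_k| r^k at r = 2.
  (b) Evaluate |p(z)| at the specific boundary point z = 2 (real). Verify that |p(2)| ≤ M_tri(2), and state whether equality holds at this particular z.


Coefficients: c_0 = -3, c_1 = -3, c_2 = -4. Radius r = 2.
Part (a). Triangle bound: M_tri(r) = Σ_k |c_k| r^k
  = |-3|·2^0 + |-3|·2^1 + |-4|·2^2
  = 3 + 6 + 16 = 25.
This bounds M(r) := max_{|z|=r} |p(z)| from above; equality holds iff all terms c_k z^k can be made to align in phase at a single z on |z|=r.
Part (b). At z = 2 (real, on the circle |z| = r):
  p(2) = (-3)·2^0 + (-3)·2^1 + (-4)·2^2 = -25.
  |p(2)| = 25.
Since all nonzero coefficients share the same sign, |p(2)| = 25 = M_tri(2); the triangle bound is attained at z = 2, so in fact M(r) = 25.

M_tri(2) = 25; |p(2)| = 25; equality at z=2: yes.


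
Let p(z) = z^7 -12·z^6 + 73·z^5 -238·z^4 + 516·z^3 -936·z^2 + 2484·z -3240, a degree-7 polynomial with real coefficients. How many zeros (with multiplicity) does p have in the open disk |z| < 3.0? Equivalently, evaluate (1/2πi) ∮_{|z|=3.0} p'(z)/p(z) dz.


The zeros of p are: (-1 + 2i), (-1 - 2i), (3 + 3i), (3 - 3i), 2, (3 + 3i), (3 - 3i).
Their magnitudes are: 2.236, 2.236, 4.243, 4.243, 2, 4.243, 4.243.
Zeros with |z| < R = 3.0: (-1 + 2i), (-1 - 2i), 2.
Count = 3.
By the argument principle, (1/2πi) ∮_{|z|=R} p'(z)/p(z) dz equals exactly this count.

Number of zeros inside |z| < 3.0: 3.


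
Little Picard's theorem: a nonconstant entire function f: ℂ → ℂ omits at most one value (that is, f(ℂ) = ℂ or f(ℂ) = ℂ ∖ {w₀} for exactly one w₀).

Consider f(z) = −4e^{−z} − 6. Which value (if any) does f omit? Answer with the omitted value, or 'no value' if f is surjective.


Little Picard bounds the complement of f(ℂ) to at most one point.
e^{−z} is never zero on ℂ, so -4·e^{−z} takes every value in ℂ ∖ {0}. Adding -6 shifts the range to ℂ ∖ {-6}. Thus f omits exactly the value -6.

Omitted value: -6.


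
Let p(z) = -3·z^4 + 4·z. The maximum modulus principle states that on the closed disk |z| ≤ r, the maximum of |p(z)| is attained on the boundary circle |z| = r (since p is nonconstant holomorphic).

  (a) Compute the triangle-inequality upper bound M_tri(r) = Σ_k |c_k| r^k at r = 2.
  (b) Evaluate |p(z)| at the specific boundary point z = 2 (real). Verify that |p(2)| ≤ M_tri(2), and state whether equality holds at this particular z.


Coefficients: c_0 = 0, c_1 = 4, c_2 = 0, c_3 = 0, c_4 = -3. Radius r = 2.
Part (a). Triangle bound: M_tri(r) = Σ_k |c_k| r^k
  = |0|·2^0 + |4|·2^1 + |0|·2^2 + |0|·2^3 + |-3|·2^4
  = 0 + 8 + 0 + 0 + 48 = 56.
This bounds M(r) := max_{|z|=r} |p(z)| from above; equality holds iff all terms c_k z^k can be made to align in phase at a single z on |z|=r.
Part (b). At z = 2 (real, on the circle |z| = r):
  p(2) = (0)·2^0 + (4)·2^1 + (0)·2^2 + (0)·2^3 + (-3)·2^4 = -40.
  |p(2)| = 40.
Check: |p(2)| = 40 ≤ 56 = M_tri(2). ✓ Equality does not hold at z = 2 (the coefficients have mixed signs, so the terms do not all align in phase there).

M_tri(2) = 56; |p(2)| = 40; equality at z=2: no.


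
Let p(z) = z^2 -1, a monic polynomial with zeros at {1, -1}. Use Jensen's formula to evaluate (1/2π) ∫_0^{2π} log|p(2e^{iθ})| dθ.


Zeros: -1, 1; r = 2.
Inside |z| < r: -1, 1. Outside (|z| ≥ r): ∅.
p(0) = -1, so log|p(0)| = log(1) = 0.0000.
Apply Jensen: I(r) = log|p(0)| + Σ_k log(r/|z_k|), summed over zeros inside |z| < r.
  log(r/|z_k|) for z_k = 1: log(2/1) = 0.6931
  log(r/|z_k|) for z_k = -1: log(2/1) = 0.6931
Sum over inside zeros: 1.3863.
I(r) = log|p(0)| + (inside sum) = 0.0000 + 1.3863 = 1.3863.
Closed form (all zeros inside, monic): I(r) = n·log(r) = 2·log(2) = 1.3863. ✓

I(r) ≈ 1.3863.


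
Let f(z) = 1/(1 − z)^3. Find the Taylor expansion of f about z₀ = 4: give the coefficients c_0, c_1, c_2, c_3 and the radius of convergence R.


Let w = z − z₀, so z = z₀ + w.
Then 1 − z = 1 − (z₀ + w) = (1 − z₀) − w = -3 − w.
f(z) = 1/(-3 − w)^3 = (1/(-3)^3) · (1 − w/(-3))^{−3}.
By the binomial series (1−u)^{−3} = Σ_{n≥0} C(n+2, 2) u^n for |u|<1, with u = w/(-3):
  c_n = C(n+2, 2) / (-3)^(n+3).
  c_0 = 1/(-3)^3 = -1/27.
  c_1 = 3/(-3)^4 = 1/27.
  c_2 = 6/(-3)^5 = -2/81.
  c_3 = 10/(-3)^6 = 10/729.
The series is valid for |w/d| < 1, i.e. |z − z₀| < |d|.
Radius of convergence: R = |1 − z₀| = |-3| = 3 (distance from z₀ to the singularity z = 1).

c_0 = -1/27, c_1 = 1/27, c_2 = -2/81, c_3 = 10/729; R = 3.


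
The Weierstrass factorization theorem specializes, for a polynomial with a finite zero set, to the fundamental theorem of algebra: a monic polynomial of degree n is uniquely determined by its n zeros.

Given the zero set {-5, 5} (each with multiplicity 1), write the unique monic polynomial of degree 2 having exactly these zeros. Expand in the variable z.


The polynomial is p(z) = ∏_{α ∈ S} (z − α), where S = {-5, 5}.
Expanding the product yields: p(z) = z^2 -25.
The resulting polynomial has degree 2 and real coefficients as required.

p(z) = z^2 -25.


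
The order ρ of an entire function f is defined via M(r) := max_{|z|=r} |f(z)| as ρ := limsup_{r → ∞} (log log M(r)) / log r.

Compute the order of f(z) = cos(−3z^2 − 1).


Write cos(w) = (e^{iw} ± e^{−iw})/(2 or 2i), so |cos(w)| ≤ e^{|w|}. With w = −3z^2 − 1, |w| ≤ 3r^2 + 1 on |z|=r, giving M(r) ≤ e^{3r^2 + 1} and ρ ≤ 2. For the lower bound, choose z on |z|=r with -3z^2 purely imaginary of modulus 3r^2; then |cos(−3z^2 − 1)| grows like e^{3r^2}/2, so ρ ≥ 2. Hence ρ = 2.
Therefore ρ = 2.

Order ρ = 2.


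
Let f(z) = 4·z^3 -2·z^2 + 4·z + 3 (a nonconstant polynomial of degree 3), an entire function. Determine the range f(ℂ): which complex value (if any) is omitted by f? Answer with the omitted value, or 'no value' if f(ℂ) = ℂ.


Little Picard bounds the complement of f(ℂ) to at most one point.
For every w ∈ ℂ, the equation p(z) − w = 0 is a nonconstant polynomial in z and hence has at least one root by the fundamental theorem of algebra. So p is surjective onto ℂ, omitting no value.

Omitted value: no value.


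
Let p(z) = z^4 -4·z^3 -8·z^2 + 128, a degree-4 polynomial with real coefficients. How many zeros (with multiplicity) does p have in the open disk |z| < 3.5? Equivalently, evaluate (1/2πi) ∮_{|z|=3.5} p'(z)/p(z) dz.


The zeros of p are: 4, 4, (-2 + 2i), (-2 - 2i).
Their magnitudes are: 4, 4, 2.828, 2.828.
Zeros with |z| < R = 3.5: (-2 + 2i), (-2 - 2i).
Count = 2.
By the argument principle, (1/2πi) ∮_{|z|=R} p'(z)/p(z) dz equals exactly this count.

Number of zeros inside |z| < 3.5: 2.


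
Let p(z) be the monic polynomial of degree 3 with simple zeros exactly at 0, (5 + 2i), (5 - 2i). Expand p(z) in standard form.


The polynomial is p(z) = ∏_{α ∈ S} (z − α), where S = {0, (5 + 2i), (5 - 2i)}.
Expanding the product yields: p(z) = z^3 -10·z^2 + 29·z.
Note conjugate pairs combine to real quadratics: (z − (5+2i))(z − (5−2i)) = z² − 10z + 29.
The resulting polynomial has degree 3 and real coefficients as required.

p(z) = z^3 -10·z^2 + 29·z.


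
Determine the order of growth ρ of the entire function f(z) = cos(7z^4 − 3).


Write cos(w) = (e^{iw} ± e^{−iw})/(2 or 2i), so |cos(w)| ≤ e^{|w|}. With w = 7z^4 − 3, |w| ≤ 7r^4 + 3 on |z|=r, giving M(r) ≤ e^{7r^4 + 3} and ρ ≤ 4. For the lower bound, choose z on |z|=r with 7z^4 purely imaginary of modulus 7r^4; then |cos(7z^4 − 3)| grows like e^{7r^4}/2, so ρ ≥ 4. Hence ρ = 4.
Therefore ρ = 4.

Order ρ = 4.


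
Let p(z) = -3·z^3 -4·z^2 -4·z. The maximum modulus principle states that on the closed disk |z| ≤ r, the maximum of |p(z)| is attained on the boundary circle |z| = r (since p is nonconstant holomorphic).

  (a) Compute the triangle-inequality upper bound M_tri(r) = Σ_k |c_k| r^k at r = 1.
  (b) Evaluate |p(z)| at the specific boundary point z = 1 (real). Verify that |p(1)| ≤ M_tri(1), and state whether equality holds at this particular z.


Coefficients: c_0 = 0, c_1 = -4, c_2 = -4, c_3 = -3. Radius r = 1.
Part (a). Triangle bound: M_tri(r) = Σ_k |c_k| r^k
  = |0|·1^0 + |-4|·1^1 + |-4|·1^2 + |-3|·1^3
  = 0 + 4 + 4 + 3 = 11.
This bounds M(r) := max_{|z|=r} |p(z)| from above; equality holds iff all terms c_k z^k can be made to align in phase at a single z on |z|=r.
Part (b). At z = 1 (real, on the circle |z| = r):
  p(1) = (0)·1^0 + (-4)·1^1 + (-4)·1^2 + (-3)·1^3 = -11.
  |p(1)| = 11.
Since all nonzero coefficients share the same sign, |p(1)| = 11 = M_tri(1); the triangle bound is attained at z = 1, so in fact M(r) = 11.

M_tri(1) = 11; |p(1)| = 11; equality at z=1: yes.


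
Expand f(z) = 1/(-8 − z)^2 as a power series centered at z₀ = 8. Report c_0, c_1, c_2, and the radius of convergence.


Let w = z − z₀, so z = z₀ + w.
Then -8 − z = -8 − (z₀ + w) = (-8 − z₀) − w = -16 − w.
f(z) = 1/(-16 − w)^2 = (1/(-16)^2) · (1 − w/(-16))^{−2}.
By the binomial series (1−u)^{−2} = Σ_{n≥0} C(n+1, 1) u^n for |u|<1, with u = w/(-16):
  c_n = C(n+1, 1) / (-16)^(n+2).
  c_0 = 1/(-16)^2 = 1/256.
  c_1 = 2/(-16)^3 = -1/2048.
  c_2 = 3/(-16)^4 = 3/65536.
The series is valid for |w/d| < 1, i.e. |z − z₀| < |d|.
Radius of convergence: R = |-8 − z₀| = |-16| = 16 (distance from z₀ to the singularity z = -8).

c_0 = 1/256, c_1 = -1/2048, c_2 = 3/65536; R = 16.


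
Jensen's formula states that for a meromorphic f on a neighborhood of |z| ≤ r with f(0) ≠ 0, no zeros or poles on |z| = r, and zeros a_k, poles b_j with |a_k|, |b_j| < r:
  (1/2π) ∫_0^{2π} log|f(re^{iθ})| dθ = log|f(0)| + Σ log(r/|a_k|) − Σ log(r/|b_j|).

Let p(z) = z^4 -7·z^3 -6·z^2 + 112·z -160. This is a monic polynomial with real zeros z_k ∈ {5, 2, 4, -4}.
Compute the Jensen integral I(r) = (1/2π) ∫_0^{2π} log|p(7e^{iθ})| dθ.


Zeros: -4, 2, 4, 5; r = 7.
Inside |z| < r: -4, 2, 4, 5. Outside (|z| ≥ r): ∅.
p(0) = -160, so log|p(0)| = log(160) = 5.0752.
Apply Jensen: I(r) = log|p(0)| + Σ_k log(r/|z_k|), summed over zeros inside |z| < r.
  log(r/|z_k|) for z_k = 5: log(7/5) = 0.3365
  log(r/|z_k|) for z_k = 2: log(7/2) = 1.2528
  log(r/|z_k|) for z_k = 4: log(7/4) = 0.5596
  log(r/|z_k|) for z_k = -4: log(7/4) = 0.5596
Sum over inside zeros: 2.7085.
I(r) = log|p(0)| + (inside sum) = 5.0752 + 2.7085 = 7.7836.
Closed form (all zeros inside, monic): I(r) = n·log(r) = 4·log(7) = 7.7836. ✓

I(r) ≈ 7.7836.


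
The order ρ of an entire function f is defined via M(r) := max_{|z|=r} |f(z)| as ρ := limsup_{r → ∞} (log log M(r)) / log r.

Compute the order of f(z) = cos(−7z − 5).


cos(w) is a linear combination of e^{iw} and e^{−iw} (or e^w, e^{−w} in the hyperbolic case), so |cos(w)| ≤ e^{|w|}. With w = −7z − 5, |w| ≤ 7|z| + 5 = 7r + 5 on |z| = r, giving M(r) ≤ e^{7r + 5}, so ρ ≤ 1. On a suitable ray (z = it for sin/cos; z = t for sinh/cosh, t real → ∞), |cos(−7z − 5)| grows like e^{7|t|}/2, so ρ ≥ 1. Hence ρ = 1.
Therefore ρ = 1.

Order ρ = 1.


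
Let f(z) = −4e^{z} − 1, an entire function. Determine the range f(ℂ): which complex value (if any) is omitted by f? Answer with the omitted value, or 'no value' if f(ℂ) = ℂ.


Little Picard bounds the complement of f(ℂ) to at most one point.
e^{z} is never zero on ℂ, so -4·e^{z} takes every value in ℂ ∖ {0}. Adding -1 shifts the range to ℂ ∖ {-1}. Thus f omits exactly the value -1.

Omitted value: -1.


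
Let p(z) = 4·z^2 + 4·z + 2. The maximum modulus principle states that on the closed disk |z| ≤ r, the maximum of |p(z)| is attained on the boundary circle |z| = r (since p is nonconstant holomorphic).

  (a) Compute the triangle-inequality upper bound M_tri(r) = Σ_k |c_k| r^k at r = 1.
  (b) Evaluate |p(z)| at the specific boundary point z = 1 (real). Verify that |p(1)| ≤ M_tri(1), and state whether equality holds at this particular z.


Coefficients: c_0 = 2, c_1 = 4, c_2 = 4. Radius r = 1.
Part (a). Triangle bound: M_tri(r) = Σ_k |c_k| r^k
  = |2|·1^0 + |4|·1^1 + |4|·1^2
  = 2 + 4 + 4 = 10.
This bounds M(r) := max_{|z|=r} |p(z)| from above; equality holds iff all terms c_k z^k can be made to align in phase at a single z on |z|=r.
Part (b). At z = 1 (real, on the circle |z| = r):
  p(1) = (2)·1^0 + (4)·1^1 + (4)·1^2 = 10.
  |p(1)| = 10.
Since all nonzero coefficients share the same sign, |p(1)| = 10 = M_tri(1); the triangle bound is attained at z = 1, so in fact M(r) = 10.

M_tri(1) = 10; |p(1)| = 10; equality at z=1: yes.


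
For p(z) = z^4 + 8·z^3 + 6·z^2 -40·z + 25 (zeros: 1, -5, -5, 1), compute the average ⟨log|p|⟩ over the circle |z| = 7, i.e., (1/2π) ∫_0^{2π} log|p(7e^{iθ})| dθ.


Zeros: -5, -5, 1, 1; r = 7.
Inside |z| < r: -5, -5, 1, 1. Outside (|z| ≥ r): ∅.
p(0) = 25, so log|p(0)| = log(25) = 3.2189.
Apply Jensen: I(r) = log|p(0)| + Σ_k log(r/|z_k|), summed over zeros inside |z| < r.
  log(r/|z_k|) for z_k = 1: log(7/1) = 1.9459
  log(r/|z_k|) for z_k = -5: log(7/5) = 0.3365
  log(r/|z_k|) for z_k = -5: log(7/5) = 0.3365
  log(r/|z_k|) for z_k = 1: log(7/1) = 1.9459
Sum over inside zeros: 4.5648.
I(r) = log|p(0)| + (inside sum) = 3.2189 + 4.5648 = 7.7836.
Closed form (all zeros inside, monic): I(r) = n·log(r) = 4·log(7) = 7.7836. ✓

I(r) ≈ 7.7836.


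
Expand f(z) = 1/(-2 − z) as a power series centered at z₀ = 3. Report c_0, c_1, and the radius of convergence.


Let w = z − z₀, so z = z₀ + w.
Then -2 − z = -2 − (z₀ + w) = (-2 − z₀) − w = -5 − w.
f(z) = 1/(-5 − w) = (1/(-5)) · 1/(1 − w/(-5)) = Σ_{n≥0} w^n / (-5)^(n+1).
So c_n = 1/(-5)^(n+1):
  c_0 = 1/(-5)^1 = -1/5.
  c_1 = 1/(-5)^2 = 1/25.
The series is valid for |w/d| < 1, i.e. |z − z₀| < |d|.
Radius of convergence: R = |-2 − z₀| = |-5| = 5 (distance from z₀ to the singularity z = -2).

c_0 = -1/5, c_1 = 1/25; R = 5.


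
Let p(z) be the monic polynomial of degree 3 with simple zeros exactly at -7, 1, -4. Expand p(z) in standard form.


The polynomial is p(z) = ∏_{α ∈ S} (z − α), where S = {-7, 1, -4}.
Expanding the product yields: p(z) = z^3 + 10·z^2 + 17·z -28.
The resulting polynomial has degree 3 and real coefficients as required.

p(z) = z^3 + 10·z^2 + 17·z -28.


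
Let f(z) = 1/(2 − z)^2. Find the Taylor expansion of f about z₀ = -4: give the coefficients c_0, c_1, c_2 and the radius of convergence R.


Let w = z − z₀, so z = z₀ + w.
Then 2 − z = 2 − (z₀ + w) = (2 − z₀) − w = 6 − w.
f(z) = 1/(6 − w)^2 = (1/(6)^2) · (1 − w/(6))^{−2}.
By the binomial series (1−u)^{−2} = Σ_{n≥0} C(n+1, 1) u^n for |u|<1, with u = w/(6):
  c_n = C(n+1, 1) / (6)^(n+2).
  c_0 = 1/(6)^2 = 1/36.
  c_1 = 2/(6)^3 = 1/108.
  c_2 = 3/(6)^4 = 1/432.
The series is valid for |w/d| < 1, i.e. |z − z₀| < |d|.
Radius of convergence: R = |2 − z₀| = |6| = 6 (distance from z₀ to the singularity z = 2).

c_0 = 1/36, c_1 = 1/108, c_2 = 1/432; R = 6.


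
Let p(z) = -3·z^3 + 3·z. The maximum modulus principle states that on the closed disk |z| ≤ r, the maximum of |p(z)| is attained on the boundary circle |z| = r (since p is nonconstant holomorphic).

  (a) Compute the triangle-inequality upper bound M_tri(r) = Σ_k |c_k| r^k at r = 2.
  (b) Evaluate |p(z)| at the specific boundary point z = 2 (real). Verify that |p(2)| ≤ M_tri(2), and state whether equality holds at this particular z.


Coefficients: c_0 = 0, c_1 = 3, c_2 = 0, c_3 = -3. Radius r = 2.
Part (a). Triangle bound: M_tri(r) = Σ_k |c_k| r^k
  = |0|·2^0 + |3|·2^1 + |0|·2^2 + |-3|·2^3
  = 0 + 6 + 0 + 24 = 30.
This bounds M(r) := max_{|z|=r} |p(z)| from above; equality holds iff all terms c_k z^k can be made to align in phase at a single z on |z|=r.
Part (b). At z = 2 (real, on the circle |z| = r):
  p(2) = (0)·2^0 + (3)·2^1 + (0)·2^2 + (-3)·2^3 = -18.
  |p(2)| = 18.
Check: |p(2)| = 18 ≤ 30 = M_tri(2). ✓ Equality does not hold at z = 2 (the coefficients have mixed signs, so the terms do not all align in phase there).

M_tri(2) = 30; |p(2)| = 18; equality at z=2: no.


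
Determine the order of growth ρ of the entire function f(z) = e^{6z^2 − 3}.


|e^{6z^2 − 3}| = e^{Re(6·z^2) + -3} ≤ e^{6|z|^2 + -3} = e^{6r^2 + -3} on |z| = r, so ρ ≤ 2. Choosing z on |z|=r so that 6·z^2 is real positive (always possible by picking arg z appropriately) gives |f(z)| = e^{6r^2 + -3}, matching the bound. The additive constant -3 does not affect log log M(r) ~ 2·log r. Hence ρ = 2.
Therefore ρ = 2.

Order ρ = 2.


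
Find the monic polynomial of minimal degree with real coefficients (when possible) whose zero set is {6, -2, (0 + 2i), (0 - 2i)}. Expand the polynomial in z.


The polynomial is p(z) = ∏_{α ∈ S} (z − α), where S = {6, -2, (0 + 2i), (0 - 2i)}.
Expanding the product yields: p(z) = z^4 -4·z^3 -8·z^2 -16·z -48.
Note conjugate pairs combine to real quadratics: (z − (0+2i))(z − (0−2i)) = z² + 4.
The resulting polynomial has degree 4 and real coefficients as required.

p(z) = z^4 -4·z^3 -8·z^2 -16·z -48.


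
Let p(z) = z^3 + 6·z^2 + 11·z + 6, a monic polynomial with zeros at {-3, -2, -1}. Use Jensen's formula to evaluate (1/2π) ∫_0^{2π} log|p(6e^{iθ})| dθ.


Zeros: -3, -2, -1; r = 6.
Inside |z| < r: -3, -2, -1. Outside (|z| ≥ r): ∅.
p(0) = 6, so log|p(0)| = log(6) = 1.7918.
Apply Jensen: I(r) = log|p(0)| + Σ_k log(r/|z_k|), summed over zeros inside |z| < r.
  log(r/|z_k|) for z_k = -3: log(6/3) = 0.6931
  log(r/|z_k|) for z_k = -2: log(6/2) = 1.0986
  log(r/|z_k|) for z_k = -1: log(6/1) = 1.7918
Sum over inside zeros: 3.5835.
I(r) = log|p(0)| + (inside sum) = 1.7918 + 3.5835 = 5.3753.
Closed form (all zeros inside, monic): I(r) = n·log(r) = 3·log(6) = 5.3753. ✓

I(r) ≈ 5.3753.


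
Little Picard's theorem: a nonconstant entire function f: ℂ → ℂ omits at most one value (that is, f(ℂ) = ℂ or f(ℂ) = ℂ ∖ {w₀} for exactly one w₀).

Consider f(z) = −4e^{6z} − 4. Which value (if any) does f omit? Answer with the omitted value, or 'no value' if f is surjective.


Little Picard bounds the complement of f(ℂ) to at most one point.
e^{6z} is never zero on ℂ, so -4·e^{6z} takes every value in ℂ ∖ {0}. Adding -4 shifts the range to ℂ ∖ {-4}. Thus f omits exactly the value -4.

Omitted value: -4.


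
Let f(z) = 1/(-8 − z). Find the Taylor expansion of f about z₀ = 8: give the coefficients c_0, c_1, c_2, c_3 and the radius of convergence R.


Let w = z − z₀, so z = z₀ + w.
Then -8 − z = -8 − (z₀ + w) = (-8 − z₀) − w = -16 − w.
f(z) = 1/(-16 − w) = (1/(-16)) · 1/(1 − w/(-16)) = Σ_{n≥0} w^n / (-16)^(n+1).
So c_n = 1/(-16)^(n+1):
  c_0 = 1/(-16)^1 = -1/16.
  c_1 = 1/(-16)^2 = 1/256.
  c_2 = 1/(-16)^3 = -1/4096.
  c_3 = 1/(-16)^4 = 1/65536.
The series is valid for |w/d| < 1, i.e. |z − z₀| < |d|.
Radius of convergence: R = |-8 − z₀| = |-16| = 16 (distance from z₀ to the singularity z = -8).

c_0 = -1/16, c_1 = 1/256, c_2 = -1/4096, c_3 = 1/65536; R = 16.


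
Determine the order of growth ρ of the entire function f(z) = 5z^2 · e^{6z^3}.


M(r) = max_{|z|=r} |5|·|z|^2·|e^{6z^3}| = 5·r^2 · e^{6r^3} (the factors attain their maxima compatibly on |z|=r). Then log M(r) = log 5 + 2·log r + 6r^3, dominated by the last term, so log log M(r) ~ 3·log r. The polynomial factor 5z^2 contributes only a log r term and does not affect the order. ρ = 3.
Therefore ρ = 3.

Order ρ = 3.


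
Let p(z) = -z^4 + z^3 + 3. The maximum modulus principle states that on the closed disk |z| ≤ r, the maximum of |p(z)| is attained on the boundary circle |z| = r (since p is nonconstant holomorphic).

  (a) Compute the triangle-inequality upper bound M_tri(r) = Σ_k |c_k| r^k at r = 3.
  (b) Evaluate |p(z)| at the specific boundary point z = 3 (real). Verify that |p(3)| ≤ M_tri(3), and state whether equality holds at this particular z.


Coefficients: c_0 = 3, c_1 = 0, c_2 = 0, c_3 = 1, c_4 = -1. Radius r = 3.
Part (a). Triangle bound: M_tri(r) = Σ_k |c_k| r^k
  = |3|·3^0 + |0|·3^1 + |0|·3^2 + |1|·3^3 + |-1|·3^4
  = 3 + 0 + 0 + 27 + 81 = 111.
This bounds M(r) := max_{|z|=r} |p(z)| from above; equality holds iff all terms c_k z^k can be made to align in phase at a single z on |z|=r.
Part (b). At z = 3 (real, on the circle |z| = r):
  p(3) = (3)·3^0 + (0)·3^1 + (0)·3^2 + (1)·3^3 + (-1)·3^4 = -51.
  |p(3)| = 51.
Check: |p(3)| = 51 ≤ 111 = M_tri(3). ✓ Equality does not hold at z = 3 (the coefficients have mixed signs, so the terms do not all align in phase there).

M_tri(3) = 111; |p(3)| = 51; equality at z=3: no.


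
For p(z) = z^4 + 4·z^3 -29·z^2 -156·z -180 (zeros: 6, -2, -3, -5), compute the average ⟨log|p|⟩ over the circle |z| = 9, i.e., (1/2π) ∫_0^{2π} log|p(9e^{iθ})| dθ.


Zeros: -5, -3, -2, 6; r = 9.
Inside |z| < r: -5, -3, -2, 6. Outside (|z| ≥ r): ∅.
p(0) = -180, so log|p(0)| = log(180) = 5.1930.
Apply Jensen: I(r) = log|p(0)| + Σ_k log(r/|z_k|), summed over zeros inside |z| < r.
  log(r/|z_k|) for z_k = 6: log(9/6) = 0.4055
  log(r/|z_k|) for z_k = -2: log(9/2) = 1.5041
  log(r/|z_k|) for z_k = -3: log(9/3) = 1.0986
  log(r/|z_k|) for z_k = -5: log(9/5) = 0.5878
Sum over inside zeros: 3.5959.
I(r) = log|p(0)| + (inside sum) = 5.1930 + 3.5959 = 8.7889.
Closed form (all zeros inside, monic): I(r) = n·log(r) = 4·log(9) = 8.7889. ✓

I(r) ≈ 8.7889.


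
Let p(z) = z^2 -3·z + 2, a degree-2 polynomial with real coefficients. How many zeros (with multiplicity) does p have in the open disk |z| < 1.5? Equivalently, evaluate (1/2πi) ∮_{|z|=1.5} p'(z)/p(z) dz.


The zeros of p are: 2, 1.
Their magnitudes are: 2, 1.
Zeros with |z| < R = 1.5: 1.
Count = 1.
By the argument principle, (1/2πi) ∮_{|z|=R} p'(z)/p(z) dz equals exactly this count.

Number of zeros inside |z| < 1.5: 1.


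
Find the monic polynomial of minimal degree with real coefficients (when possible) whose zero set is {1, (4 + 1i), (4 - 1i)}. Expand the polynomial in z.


The polynomial is p(z) = ∏_{α ∈ S} (z − α), where S = {1, (4 + 1i), (4 - 1i)}.
Expanding the product yields: p(z) = z^3 -9·z^2 + 25·z -17.
Note conjugate pairs combine to real quadratics: (z − (4+1i))(z − (4−1i)) = z² − 8z + 17.
The resulting polynomial has degree 3 and real coefficients as required.

p(z) = z^3 -9·z^2 + 25·z -17.


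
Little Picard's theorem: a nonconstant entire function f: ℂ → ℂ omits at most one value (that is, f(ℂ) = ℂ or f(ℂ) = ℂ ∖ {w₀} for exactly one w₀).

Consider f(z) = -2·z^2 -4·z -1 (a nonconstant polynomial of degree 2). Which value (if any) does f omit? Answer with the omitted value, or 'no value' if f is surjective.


Little Picard bounds the complement of f(ℂ) to at most one point.
For every w ∈ ℂ, the equation p(z) − w = 0 is a nonconstant polynomial in z and hence has at least one root by the fundamental theorem of algebra. So p is surjective onto ℂ, omitting no value.

Omitted value: no value.


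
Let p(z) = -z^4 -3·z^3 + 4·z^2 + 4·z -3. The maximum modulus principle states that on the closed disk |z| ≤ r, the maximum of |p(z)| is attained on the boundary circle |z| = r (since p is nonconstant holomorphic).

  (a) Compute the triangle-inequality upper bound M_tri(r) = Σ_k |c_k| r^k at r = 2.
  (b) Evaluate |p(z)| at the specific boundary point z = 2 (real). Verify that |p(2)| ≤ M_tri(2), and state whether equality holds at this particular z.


Coefficients: c_0 = -3, c_1 = 4, c_2 = 4, c_3 = -3, c_4 = -1. Radius r = 2.
Part (a). Triangle bound: M_tri(r) = Σ_k |c_k| r^k
  = |-3|·2^0 + |4|·2^1 + |4|·2^2 + |-3|·2^3 + |-1|·2^4
  = 3 + 8 + 16 + 24 + 16 = 67.
This bounds M(r) := max_{|z|=r} |p(z)| from above; equality holds iff all terms c_k z^k can be made to align in phase at a single z on |z|=r.
Part (b). At z = 2 (real, on the circle |z| = r):
  p(2) = (-3)·2^0 + (4)·2^1 + (4)·2^2 + (-3)·2^3 + (-1)·2^4 = -19.
  |p(2)| = 19.
Check: |p(2)| = 19 ≤ 67 = M_tri(2). ✓ Equality does not hold at z = 2 (the coefficients have mixed signs, so the terms do not all align in phase there).

M_tri(2) = 67; |p(2)| = 19; equality at z=2: no.


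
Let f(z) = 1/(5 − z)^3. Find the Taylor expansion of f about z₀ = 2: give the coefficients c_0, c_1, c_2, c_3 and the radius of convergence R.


Let w = z − z₀, so z = z₀ + w.
Then 5 − z = 5 − (z₀ + w) = (5 − z₀) − w = 3 − w.
f(z) = 1/(3 − w)^3 = (1/(3)^3) · (1 − w/(3))^{−3}.
By the binomial series (1−u)^{−3} = Σ_{n≥0} C(n+2, 2) u^n for |u|<1, with u = w/(3):
  c_n = C(n+2, 2) / (3)^(n+3).
  c_0 = 1/(3)^3 = 1/27.
  c_1 = 3/(3)^4 = 1/27.
  c_2 = 6/(3)^5 = 2/81.
  c_3 = 10/(3)^6 = 10/729.
The series is valid for |w/d| < 1, i.e. |z − z₀| < |d|.
Radius of convergence: R = |5 − z₀| = |3| = 3 (distance from z₀ to the singularity z = 5).

c_0 = 1/27, c_1 = 1/27, c_2 = 2/81, c_3 = 10/729; R = 3.


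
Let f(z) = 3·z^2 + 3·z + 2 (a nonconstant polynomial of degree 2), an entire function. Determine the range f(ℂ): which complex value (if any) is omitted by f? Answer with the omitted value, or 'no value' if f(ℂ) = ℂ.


Little Picard bounds the complement of f(ℂ) to at most one point.
For every w ∈ ℂ, the equation p(z) − w = 0 is a nonconstant polynomial in z and hence has at least one root by the fundamental theorem of algebra. So p is surjective onto ℂ, omitting no value.

Omitted value: no value.


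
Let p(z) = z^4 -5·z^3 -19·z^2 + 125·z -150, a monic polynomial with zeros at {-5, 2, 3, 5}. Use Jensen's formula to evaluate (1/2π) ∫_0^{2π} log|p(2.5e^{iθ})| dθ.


Zeros: -5, 2, 3, 5; r = 2.5.
Inside |z| < r: 2. Outside (|z| ≥ r): -5, 3, 5.
p(0) = -150, so log|p(0)| = log(150) = 5.0106.
Apply Jensen: I(r) = log|p(0)| + Σ_k log(r/|z_k|), summed over zeros inside |z| < r.
  log(r/|z_k|) for z_k = 2: log(2.5/2) = 0.2231
  Outside zeros (-5, 3, 5) contribute nothing to the Jensen sum.
Sum over inside zeros: 0.2231.
I(r) = log|p(0)| + (inside sum) = 5.0106 + 0.2231 = 5.2338.
Note: since some zeros are outside |z| ≤ r, the simplified n·log(r) form does NOT apply — only the inside zeros contribute.

I(r) ≈ 5.2338.


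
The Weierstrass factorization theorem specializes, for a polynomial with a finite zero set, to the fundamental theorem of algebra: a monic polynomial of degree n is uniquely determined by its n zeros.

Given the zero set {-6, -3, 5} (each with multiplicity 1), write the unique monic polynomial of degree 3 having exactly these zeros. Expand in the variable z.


The polynomial is p(z) = ∏_{α ∈ S} (z − α), where S = {-6, -3, 5}.
Expanding the product yields: p(z) = z^3 + 4·z^2 -27·z -90.
The resulting polynomial has degree 3 and real coefficients as required.

p(z) = z^3 + 4·z^2 -27·z -90.


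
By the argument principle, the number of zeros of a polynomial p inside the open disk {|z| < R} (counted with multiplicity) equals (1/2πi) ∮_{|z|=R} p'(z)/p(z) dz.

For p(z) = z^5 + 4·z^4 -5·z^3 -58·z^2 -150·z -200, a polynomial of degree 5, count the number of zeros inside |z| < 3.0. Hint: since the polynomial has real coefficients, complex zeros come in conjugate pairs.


The zeros of p are: (-1 + 2i), (-1 - 2i), 4, (-3 + 1i), (-3 - 1i).
Their magnitudes are: 2.236, 2.236, 4, 3.162, 3.162.
Zeros with |z| < R = 3.0: (-1 + 2i), (-1 - 2i).
Count = 2.
By the argument principle, (1/2πi) ∮_{|z|=R} p'(z)/p(z) dz equals exactly this count.

Number of zeros inside |z| < 3.0: 2.
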